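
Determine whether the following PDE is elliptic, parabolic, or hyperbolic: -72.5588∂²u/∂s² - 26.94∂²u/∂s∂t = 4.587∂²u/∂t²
Rewriting in standard form: -72.5588∂²u/∂s² - 26.94∂²u/∂s∂t - 4.587∂²u/∂t² = 0. Coefficients: A = -72.5588, B = -26.94, C = -4.587. B² - 4AC = -605.5452624, which is negative, so the equation is elliptic.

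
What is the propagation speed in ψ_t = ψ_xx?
Infinite. The heat equation is parabolic, not hyperbolic, so disturbances propagate instantly.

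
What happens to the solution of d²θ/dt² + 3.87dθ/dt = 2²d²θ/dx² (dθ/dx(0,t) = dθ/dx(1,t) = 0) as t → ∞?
θ → constant (steady state). Damping (γ=3.87) dissipates the nonconstant modes; with Neumann BCs the spatial average obeys M''+γM'=0 and tends to a finite limit.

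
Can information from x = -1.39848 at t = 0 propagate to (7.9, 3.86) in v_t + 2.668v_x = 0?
No. Only data at x = -2.39848 affects (7.9, 3.86). Advection has one-way propagation along characteristics.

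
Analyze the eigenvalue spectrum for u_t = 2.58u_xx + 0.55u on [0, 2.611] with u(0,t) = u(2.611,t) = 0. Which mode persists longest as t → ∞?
Eigenvalues: λₙ = 2.58n²π²/2.611² - 0.55.
First three modes:
  n=1: λ₁ = 2.58π²/2.611² - 0.55 ≈ 3.185
  n=2: λ₂ = 10.32π²/2.611² - 0.55 ≈ 14.391
  n=3: λ₃ = 23.22π²/2.611² - 0.55 ≈ 33.066
Since 2.58π²/2.611² ≈ 3.735 > 0.55, all λₙ > 0.
The n=1 mode decays slowest → dominates as t → ∞.
Asymptotic: u ~ c₁ sin(πx/2.611) e^{-λ₁t} with decay rate λ₁ ≈ 3.185.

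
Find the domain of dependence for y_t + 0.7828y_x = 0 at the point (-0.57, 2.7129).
A single point: x = -2.69365812. The characteristic through (-0.57, 2.7129) is x - 0.7828t = const, so x = -0.57 - 0.7828·2.7129 = -2.69365812.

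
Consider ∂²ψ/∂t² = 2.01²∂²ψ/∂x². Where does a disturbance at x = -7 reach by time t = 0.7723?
Domain of influence: [-8.552323, -5.447677]. Data at x = -7 spreads outward at speed 2.01.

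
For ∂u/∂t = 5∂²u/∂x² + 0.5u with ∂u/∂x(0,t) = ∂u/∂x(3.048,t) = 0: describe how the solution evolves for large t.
u grows unboundedly. With Neumann BCs the constant mode has diffusion eigenvalue 0, so any r > 0 makes it grow like e^(0.5t); solution grows exponentially.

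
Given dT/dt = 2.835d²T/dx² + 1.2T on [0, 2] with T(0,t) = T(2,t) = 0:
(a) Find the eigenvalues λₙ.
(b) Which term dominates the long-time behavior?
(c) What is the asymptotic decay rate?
Eigenvalues: λₙ = 2.835n²π²/2² - 1.2.
First three modes:
  n=1: λ₁ = 2.835π²/2² - 1.2 ≈ 5.795
  n=2: λ₂ = 11.34π²/2² - 1.2 ≈ 26.78
  n=3: λ₃ = 25.515π²/2² - 1.2 ≈ 61.756
Since 2.835π²/2² ≈ 6.995 > 1.2, all λₙ > 0.
The n=1 mode decays slowest → dominates as t → ∞.
Asymptotic: T ~ c₁ sin(πx/2) e^{-λ₁t} with decay rate λ₁ ≈ 5.795.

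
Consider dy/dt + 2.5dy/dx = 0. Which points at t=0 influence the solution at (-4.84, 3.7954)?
A single point: x = -14.3285. The characteristic through (-4.84, 3.7954) is x - 2.5t = const, so x = -4.84 - 2.5·3.7954 = -14.3285.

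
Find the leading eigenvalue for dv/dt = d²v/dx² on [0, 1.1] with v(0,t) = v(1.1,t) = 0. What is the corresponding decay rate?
Eigenvalues: λₙ = n²π²/1.1².
First three modes:
  n=1: λ₁ = π²/1.1² ≈ 8.157
  n=2: λ₂ = 4π²/1.1² ≈ 32.627 (4× faster decay)
  n=3: λ₃ = 9π²/1.1² ≈ 73.41 (9× faster decay)
As t → ∞, higher modes decay exponentially faster. The n=1 mode dominates: v ~ c₁ sin(πx/1.1) e^{-λ₁t}.
Decay rate: λ₁ = π²/1.1² ≈ 8.157.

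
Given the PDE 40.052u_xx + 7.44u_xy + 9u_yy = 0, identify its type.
The second-order coefficients are A = 40.052, B = 7.44, C = 9. Since B² - 4AC = -1386.5184 < 0, this is an elliptic PDE.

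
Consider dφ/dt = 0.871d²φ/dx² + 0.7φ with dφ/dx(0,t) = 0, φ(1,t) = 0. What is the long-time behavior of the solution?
As t → ∞, φ → 0. Diffusion dominates reaction (r=0.7 < κπ²/(4L²)≈2.15); solution decays.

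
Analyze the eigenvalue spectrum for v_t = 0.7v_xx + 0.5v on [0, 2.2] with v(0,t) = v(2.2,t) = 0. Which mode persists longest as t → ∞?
Eigenvalues: λₙ = 0.7n²π²/2.2² - 0.5.
First three modes:
  n=1: λ₁ = 0.7π²/2.2² - 0.5 ≈ 0.927
  n=2: λ₂ = 2.8π²/2.2² - 0.5 ≈ 5.21
  n=3: λ₃ = 6.3π²/2.2² - 0.5 ≈ 12.347
Since 0.7π²/2.2² ≈ 1.427 > 0.5, all λₙ > 0.
The n=1 mode decays slowest → dominates as t → ∞.
Asymptotic: v ~ c₁ sin(πx/2.2) e^{-λ₁t} with decay rate λ₁ ≈ 0.927.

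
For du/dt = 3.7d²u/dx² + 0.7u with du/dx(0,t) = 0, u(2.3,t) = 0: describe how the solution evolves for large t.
u → 0. Diffusion dominates reaction (r=0.7 < κπ²/(4L²)≈1.73); solution decays.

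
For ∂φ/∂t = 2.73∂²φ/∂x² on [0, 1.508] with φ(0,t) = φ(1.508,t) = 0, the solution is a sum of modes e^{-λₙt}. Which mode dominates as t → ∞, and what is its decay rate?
Eigenvalues: λₙ = 2.73n²π²/1.508².
First three modes:
  n=1: λ₁ = 2.73π²/1.508² ≈ 11.848
  n=2: λ₂ = 10.92π²/1.508² ≈ 47.394 (4× faster decay)
  n=3: λ₃ = 24.57π²/1.508² ≈ 106.636 (9× faster decay)
As t → ∞, higher modes decay exponentially faster. The n=1 mode dominates: φ ~ c₁ sin(πx/1.508) e^{-λ₁t}.
Decay rate: λ₁ = 2.73π²/1.508² ≈ 11.848.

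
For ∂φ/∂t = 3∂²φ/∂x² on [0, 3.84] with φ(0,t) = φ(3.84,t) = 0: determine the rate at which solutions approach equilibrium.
Eigenvalues: λₙ = 3n²π²/3.84².
First three modes:
  n=1: λ₁ = 3π²/3.84² ≈ 2.008
  n=2: λ₂ = 12π²/3.84² ≈ 8.032 (4× faster decay)
  n=3: λ₃ = 27π²/3.84² ≈ 18.072 (9× faster decay)
As t → ∞, higher modes decay exponentially faster. The n=1 mode dominates: φ ~ c₁ sin(πx/3.84) e^{-λ₁t}.
Decay rate: λ₁ = 3π²/3.84² ≈ 2.008.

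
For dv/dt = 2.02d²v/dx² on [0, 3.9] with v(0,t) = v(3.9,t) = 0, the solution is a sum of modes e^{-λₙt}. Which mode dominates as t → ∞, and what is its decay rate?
Eigenvalues: λₙ = 2.02n²π²/3.9².
First three modes:
  n=1: λ₁ = 2.02π²/3.9² ≈ 1.311
  n=2: λ₂ = 8.08π²/3.9² ≈ 5.243 (4× faster decay)
  n=3: λ₃ = 18.18π²/3.9² ≈ 11.797 (9× faster decay)
As t → ∞, higher modes decay exponentially faster. The n=1 mode dominates: v ~ c₁ sin(πx/3.9) e^{-λ₁t}.
Decay rate: λ₁ = 2.02π²/3.9² ≈ 1.311.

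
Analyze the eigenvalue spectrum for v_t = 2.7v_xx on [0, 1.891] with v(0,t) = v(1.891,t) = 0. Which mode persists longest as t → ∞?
Eigenvalues: λₙ = 2.7n²π²/1.891².
First three modes:
  n=1: λ₁ = 2.7π²/1.891² ≈ 7.452
  n=2: λ₂ = 10.8π²/1.891² ≈ 29.809 (4× faster decay)
  n=3: λ₃ = 24.3π²/1.891² ≈ 67.069 (9× faster decay)
As t → ∞, higher modes decay exponentially faster. The n=1 mode dominates: v ~ c₁ sin(πx/1.891) e^{-λ₁t}.
Decay rate: λ₁ = 2.7π²/1.891² ≈ 7.452.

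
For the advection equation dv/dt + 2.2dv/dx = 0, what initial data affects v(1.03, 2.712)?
A single point: x = -4.9364. The characteristic through (1.03, 2.712) is x - 2.2t = const, so x = 1.03 - 2.2·2.712 = -4.9364.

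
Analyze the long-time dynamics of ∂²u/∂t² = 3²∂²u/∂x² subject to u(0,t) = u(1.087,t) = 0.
Long-time behavior: u oscillates (no decay). Energy is conserved; the solution oscillates indefinitely as standing waves.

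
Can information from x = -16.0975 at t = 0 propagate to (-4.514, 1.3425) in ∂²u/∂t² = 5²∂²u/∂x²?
No. The domain of dependence is [-11.2265, 2.1985], and -16.0975 is outside this interval.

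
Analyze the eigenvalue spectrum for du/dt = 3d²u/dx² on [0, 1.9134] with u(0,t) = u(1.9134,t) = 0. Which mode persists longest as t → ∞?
Eigenvalues: λₙ = 3n²π²/1.9134².
First three modes:
  n=1: λ₁ = 3π²/1.9134² ≈ 8.087
  n=2: λ₂ = 12π²/1.9134² ≈ 32.35 (4× faster decay)
  n=3: λ₃ = 27π²/1.9134² ≈ 72.787 (9× faster decay)
As t → ∞, higher modes decay exponentially faster. The n=1 mode dominates: u ~ c₁ sin(πx/1.9134) e^{-λ₁t}.
Decay rate: λ₁ = 3π²/1.9134² ≈ 8.087.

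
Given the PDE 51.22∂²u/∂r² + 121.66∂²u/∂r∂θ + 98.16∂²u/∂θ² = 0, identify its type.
The second-order coefficients are A = 51.22, B = 121.66, C = 98.16. Since B² - 4AC = -5309.8652 < 0, this is an elliptic PDE.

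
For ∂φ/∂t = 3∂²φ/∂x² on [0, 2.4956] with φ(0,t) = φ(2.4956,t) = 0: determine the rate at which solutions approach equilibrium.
Eigenvalues: λₙ = 3n²π²/2.4956².
First three modes:
  n=1: λ₁ = 3π²/2.4956² ≈ 4.754
  n=2: λ₂ = 12π²/2.4956² ≈ 19.017 (4× faster decay)
  n=3: λ₃ = 27π²/2.4956² ≈ 42.787 (9× faster decay)
As t → ∞, higher modes decay exponentially faster. The n=1 mode dominates: φ ~ c₁ sin(πx/2.4956) e^{-λ₁t}.
Decay rate: λ₁ = 3π²/2.4956² ≈ 4.754.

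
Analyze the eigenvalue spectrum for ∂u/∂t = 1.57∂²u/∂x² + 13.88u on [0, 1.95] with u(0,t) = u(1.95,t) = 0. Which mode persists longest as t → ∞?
Eigenvalues: λₙ = 1.57n²π²/1.95² - 13.88.
First three modes:
  n=1: λ₁ = 1.57π²/1.95² - 13.88 ≈ -9.805
  n=2: λ₂ = 6.28π²/1.95² - 13.88 ≈ 2.42
  n=3: λ₃ = 14.13π²/1.95² - 13.88 ≈ 22.795
Since 1.57π²/1.95² ≈ 4.075 < 13.88, λ₁ < 0.
The n=1 mode grows fastest (−λₙ is largest for n=1) → dominates.
Asymptotic: u ~ c₁ sin(πx/1.95) e^{9.805t} (exponential growth at rate −λ₁ ≈ 9.805).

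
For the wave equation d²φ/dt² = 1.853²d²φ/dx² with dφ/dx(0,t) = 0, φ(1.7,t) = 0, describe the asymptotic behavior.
φ oscillates (no decay). Energy is conserved; the solution oscillates indefinitely as standing waves.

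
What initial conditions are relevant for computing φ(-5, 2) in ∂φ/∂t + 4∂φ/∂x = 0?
A single point: x = -13. The characteristic through (-5, 2) is x - 4t = const, so x = -5 - 4·2 = -13.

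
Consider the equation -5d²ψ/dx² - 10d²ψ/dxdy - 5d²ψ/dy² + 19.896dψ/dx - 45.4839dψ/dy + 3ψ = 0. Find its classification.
Parabolic. (A = -5, B = -10, C = -5 gives B² - 4AC = 0.)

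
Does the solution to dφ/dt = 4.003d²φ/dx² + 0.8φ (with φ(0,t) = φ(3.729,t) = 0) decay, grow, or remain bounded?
φ → 0. Diffusion dominates reaction (r=0.8 < κπ²/L²≈2.84); solution decays.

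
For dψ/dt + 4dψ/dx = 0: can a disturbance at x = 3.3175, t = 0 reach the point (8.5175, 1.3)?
Yes. The characteristic through (8.5175, 1.3) passes through x = 3.3175.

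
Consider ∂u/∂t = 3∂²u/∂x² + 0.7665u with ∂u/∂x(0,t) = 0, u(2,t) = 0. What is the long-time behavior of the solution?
As t → ∞, u → 0. Diffusion dominates reaction (r=0.7665 < κπ²/(4L²)≈1.85); solution decays.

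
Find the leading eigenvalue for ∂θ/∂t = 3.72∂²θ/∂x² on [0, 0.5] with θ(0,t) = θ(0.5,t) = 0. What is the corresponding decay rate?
Eigenvalues: λₙ = 3.72n²π²/0.5².
First three modes:
  n=1: λ₁ = 3.72π²/0.5² ≈ 146.86
  n=2: λ₂ = 14.88π²/0.5² ≈ 587.439 (4× faster decay)
  n=3: λ₃ = 33.48π²/0.5² ≈ 1321.737 (9× faster decay)
As t → ∞, higher modes decay exponentially faster. The n=1 mode dominates: θ ~ c₁ sin(πx/0.5) e^{-λ₁t}.
Decay rate: λ₁ = 3.72π²/0.5² ≈ 146.86.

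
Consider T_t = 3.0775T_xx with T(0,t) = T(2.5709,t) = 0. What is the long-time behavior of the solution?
As t → ∞, T → 0. Heat diffuses out through both boundaries.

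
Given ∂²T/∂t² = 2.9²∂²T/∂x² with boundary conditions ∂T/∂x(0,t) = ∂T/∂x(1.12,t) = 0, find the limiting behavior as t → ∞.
T oscillates about a mean that drifts linearly in t (generically unbounded; no decay). There is no damping, so the nonconstant modes persist as standing waves (energy conserved, no decay). But with Neumann conditions at both ends the constant mode has eigenvalue 0: the spatial mean M(t) of T satisfies M'' = 0, so M(t) = M(0) + M'(0)·t. Unless the initial velocity has zero mean (∫T_t(x,0)dx = 0), the solution grows linearly in t (unbounded, though not exponentially); if it does have zero mean, the solution stays bounded and simply oscillates.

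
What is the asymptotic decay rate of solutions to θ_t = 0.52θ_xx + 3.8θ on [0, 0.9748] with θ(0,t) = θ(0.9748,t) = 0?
Eigenvalues: λₙ = 0.52n²π²/0.9748² - 3.8.
First three modes:
  n=1: λ₁ = 0.52π²/0.9748² - 3.8 ≈ 1.601
  n=2: λ₂ = 2.08π²/0.9748² - 3.8 ≈ 17.804
  n=3: λ₃ = 4.68π²/0.9748² - 3.8 ≈ 44.809
Since 0.52π²/0.9748² ≈ 5.401 > 3.8, all λₙ > 0.
The n=1 mode decays slowest → dominates as t → ∞.
Asymptotic: θ ~ c₁ sin(πx/0.9748) e^{-λ₁t} with decay rate λ₁ ≈ 1.601.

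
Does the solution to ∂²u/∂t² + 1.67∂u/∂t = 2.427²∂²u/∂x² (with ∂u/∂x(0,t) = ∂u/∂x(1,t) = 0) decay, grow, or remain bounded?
u → constant (steady state). Damping (γ=1.67) dissipates the nonconstant modes; with Neumann BCs the spatial average obeys M''+γM'=0 and tends to a finite limit.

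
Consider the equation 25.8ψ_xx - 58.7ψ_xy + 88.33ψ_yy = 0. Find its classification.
Elliptic. (A = 25.8, B = -58.7, C = 88.33 gives B² - 4AC = -5669.966.)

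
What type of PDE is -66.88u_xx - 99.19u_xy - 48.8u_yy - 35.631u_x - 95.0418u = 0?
With A = -66.88, B = -99.19, C = -48.8, the discriminant is -3216.3199. This is an elliptic PDE.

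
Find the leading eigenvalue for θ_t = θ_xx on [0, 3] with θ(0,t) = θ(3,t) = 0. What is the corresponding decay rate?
Eigenvalues: λₙ = n²π²/3².
First three modes:
  n=1: λ₁ = π²/3² ≈ 1.097
  n=2: λ₂ = 4π²/3² ≈ 4.386 (4× faster decay)
  n=3: λ₃ = 9π²/3² ≈ 9.87 (9× faster decay)
As t → ∞, higher modes decay exponentially faster. The n=1 mode dominates: θ ~ c₁ sin(πx/3) e^{-λ₁t}.
Decay rate: λ₁ = π²/3² ≈ 1.097.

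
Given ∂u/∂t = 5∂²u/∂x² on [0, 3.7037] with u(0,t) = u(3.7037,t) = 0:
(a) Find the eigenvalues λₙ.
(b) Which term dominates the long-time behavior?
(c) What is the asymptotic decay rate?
Eigenvalues: λₙ = 5n²π²/3.7037².
First three modes:
  n=1: λ₁ = 5π²/3.7037² ≈ 3.597
  n=2: λ₂ = 20π²/3.7037² ≈ 14.39 (4× faster decay)
  n=3: λ₃ = 45π²/3.7037² ≈ 32.377 (9× faster decay)
As t → ∞, higher modes decay exponentially faster. The n=1 mode dominates: u ~ c₁ sin(πx/3.7037) e^{-λ₁t}.
Decay rate: λ₁ = 5π²/3.7037² ≈ 3.597.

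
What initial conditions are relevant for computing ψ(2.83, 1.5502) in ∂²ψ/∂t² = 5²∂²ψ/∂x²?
Domain of dependence: [-4.921, 10.581]. Signals travel at speed 5, so data within |x - 2.83| ≤ 5·1.5502 = 7.751 can reach the point.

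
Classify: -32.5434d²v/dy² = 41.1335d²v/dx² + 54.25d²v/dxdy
Rewriting in standard form: -41.1335d²v/dx² - 54.25d²v/dxdy - 32.5434d²v/dy² = 0. Elliptic (discriminant = -2411.4332756).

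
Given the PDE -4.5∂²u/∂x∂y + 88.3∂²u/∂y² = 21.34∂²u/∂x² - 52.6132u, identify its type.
Rewriting in standard form: -21.34∂²u/∂x² - 4.5∂²u/∂x∂y + 88.3∂²u/∂y² + 52.6132u = 0. The second-order coefficients are A = -21.34, B = -4.5, C = 88.3. Since B² - 4AC = 7557.538 > 0, this is a hyperbolic PDE.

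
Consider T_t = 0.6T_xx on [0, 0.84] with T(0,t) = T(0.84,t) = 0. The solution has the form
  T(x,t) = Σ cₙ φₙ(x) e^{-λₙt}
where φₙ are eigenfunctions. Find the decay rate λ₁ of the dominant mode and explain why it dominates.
Eigenvalues: λₙ = 0.6n²π²/0.84².
First three modes:
  n=1: λ₁ = 0.6π²/0.84² ≈ 8.393
  n=2: λ₂ = 2.4π²/0.84² ≈ 33.57 (4× faster decay)
  n=3: λ₃ = 5.4π²/0.84² ≈ 75.533 (9× faster decay)
As t → ∞, higher modes decay exponentially faster. The n=1 mode dominates: T ~ c₁ sin(πx/0.84) e^{-λ₁t}.
Decay rate: λ₁ = 0.6π²/0.84² ≈ 8.393.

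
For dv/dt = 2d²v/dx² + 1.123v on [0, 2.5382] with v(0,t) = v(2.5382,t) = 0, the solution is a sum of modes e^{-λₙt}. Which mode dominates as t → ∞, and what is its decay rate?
Eigenvalues: λₙ = 2n²π²/2.5382² - 1.123.
First three modes:
  n=1: λ₁ = 2π²/2.5382² - 1.123 ≈ 1.941
  n=2: λ₂ = 8π²/2.5382² - 1.123 ≈ 11.133
  n=3: λ₃ = 18π²/2.5382² - 1.123 ≈ 26.452
Since 2π²/2.5382² ≈ 3.064 > 1.123, all λₙ > 0.
The n=1 mode decays slowest → dominates as t → ∞.
Asymptotic: v ~ c₁ sin(πx/2.5382) e^{-λ₁t} with decay rate λ₁ ≈ 1.941.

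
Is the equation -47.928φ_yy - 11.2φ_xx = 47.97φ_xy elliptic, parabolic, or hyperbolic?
Rewriting in standard form: -11.2φ_xx - 47.97φ_xy - 47.928φ_yy = 0. Computing B² - 4AC with A = -11.2, B = -47.97, C = -47.928: discriminant = 153.9465 (positive). Answer: hyperbolic.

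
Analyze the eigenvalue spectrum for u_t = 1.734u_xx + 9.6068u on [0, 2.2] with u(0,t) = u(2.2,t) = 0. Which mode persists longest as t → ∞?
Eigenvalues: λₙ = 1.734n²π²/2.2² - 9.6068.
First three modes:
  n=1: λ₁ = 1.734π²/2.2² - 9.6068 ≈ -6.071
  n=2: λ₂ = 6.936π²/2.2² - 9.6068 ≈ 4.537
  n=3: λ₃ = 15.606π²/2.2² - 9.6068 ≈ 22.217
Since 1.734π²/2.2² ≈ 3.536 < 9.6068, λ₁ < 0.
The n=1 mode grows fastest (−λₙ is largest for n=1) → dominates.
Asymptotic: u ~ c₁ sin(πx/2.2) e^{6.071t} (exponential growth at rate −λ₁ ≈ 6.071).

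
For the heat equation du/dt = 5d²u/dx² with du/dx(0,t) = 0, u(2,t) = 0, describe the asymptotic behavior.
u → 0. Heat escapes through the Dirichlet boundary.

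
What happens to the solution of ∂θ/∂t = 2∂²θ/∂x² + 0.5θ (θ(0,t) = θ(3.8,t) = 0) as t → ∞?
θ → 0. Diffusion dominates reaction (r=0.5 < κπ²/L²≈1.37); solution decays.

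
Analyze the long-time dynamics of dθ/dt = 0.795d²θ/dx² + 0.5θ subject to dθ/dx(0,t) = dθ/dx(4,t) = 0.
Long-time behavior: θ grows unboundedly. With Neumann BCs the constant mode has diffusion eigenvalue 0, so any r > 0 makes it grow like e^(0.5t); solution grows exponentially.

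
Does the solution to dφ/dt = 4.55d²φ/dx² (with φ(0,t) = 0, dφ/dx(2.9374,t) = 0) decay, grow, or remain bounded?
φ → 0. Heat escapes through the Dirichlet boundary.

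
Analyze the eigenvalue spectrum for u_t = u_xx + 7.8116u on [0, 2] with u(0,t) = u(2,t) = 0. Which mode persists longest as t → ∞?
Eigenvalues: λₙ = n²π²/2² - 7.8116.
First three modes:
  n=1: λ₁ = π²/2² - 7.8116 ≈ -5.344
  n=2: λ₂ = 4π²/2² - 7.8116 ≈ 2.058
  n=3: λ₃ = 9π²/2² - 7.8116 ≈ 14.395
Since π²/2² ≈ 2.467 < 7.8116, λ₁ < 0.
The n=1 mode grows fastest (−λₙ is largest for n=1) → dominates.
Asymptotic: u ~ c₁ sin(πx/2) e^{5.344t} (exponential growth at rate −λ₁ ≈ 5.344).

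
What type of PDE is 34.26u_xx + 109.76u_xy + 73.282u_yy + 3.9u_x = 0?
With A = 34.26, B = 109.76, C = 73.282, the discriminant is 2004.69232. This is a hyperbolic PDE.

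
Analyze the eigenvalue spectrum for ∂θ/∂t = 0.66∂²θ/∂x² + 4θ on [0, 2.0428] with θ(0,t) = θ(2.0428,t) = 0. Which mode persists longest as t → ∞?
Eigenvalues: λₙ = 0.66n²π²/2.0428² - 4.
First three modes:
  n=1: λ₁ = 0.66π²/2.0428² - 4 ≈ -2.439
  n=2: λ₂ = 2.64π²/2.0428² - 4 ≈ 2.244
  n=3: λ₃ = 5.94π²/2.0428² - 4 ≈ 10.049
Since 0.66π²/2.0428² ≈ 1.561 < 4, λ₁ < 0.
The n=1 mode grows fastest (−λₙ is largest for n=1) → dominates.
Asymptotic: θ ~ c₁ sin(πx/2.0428) e^{2.439t} (exponential growth at rate −λ₁ ≈ 2.439).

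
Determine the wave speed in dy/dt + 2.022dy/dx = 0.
Speed = 2.022. Information travels along x - 2.022t = const (rightward).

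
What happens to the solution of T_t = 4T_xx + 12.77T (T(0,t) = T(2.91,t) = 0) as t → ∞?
T grows unboundedly. Reaction dominates diffusion (r=12.77 > κπ²/L²≈4.66); solution grows exponentially.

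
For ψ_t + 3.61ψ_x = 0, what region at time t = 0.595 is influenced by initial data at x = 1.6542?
At x = 3.80215. The characteristic carries data from (1.6542, 0) to (3.80215, 0.595).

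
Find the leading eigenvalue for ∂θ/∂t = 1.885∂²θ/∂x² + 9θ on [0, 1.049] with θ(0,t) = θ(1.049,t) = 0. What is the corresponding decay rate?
Eigenvalues: λₙ = 1.885n²π²/1.049² - 9.
First three modes:
  n=1: λ₁ = 1.885π²/1.049² - 9 ≈ 7.907
  n=2: λ₂ = 7.54π²/1.049² - 9 ≈ 58.627
  n=3: λ₃ = 16.965π²/1.049² - 9 ≈ 143.161
Since 1.885π²/1.049² ≈ 16.907 > 9, all λₙ > 0.
The n=1 mode decays slowest → dominates as t → ∞.
Asymptotic: θ ~ c₁ sin(πx/1.049) e^{-λ₁t} with decay rate λ₁ ≈ 7.907.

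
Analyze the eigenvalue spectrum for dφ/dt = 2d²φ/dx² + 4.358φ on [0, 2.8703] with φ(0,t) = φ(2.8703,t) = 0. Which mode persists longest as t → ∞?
Eigenvalues: λₙ = 2n²π²/2.8703² - 4.358.
First three modes:
  n=1: λ₁ = 2π²/2.8703² - 4.358 ≈ -1.962
  n=2: λ₂ = 8π²/2.8703² - 4.358 ≈ 5.226
  n=3: λ₃ = 18π²/2.8703² - 4.358 ≈ 17.205
Since 2π²/2.8703² ≈ 2.396 < 4.358, λ₁ < 0.
The n=1 mode grows fastest (−λₙ is largest for n=1) → dominates.
Asymptotic: φ ~ c₁ sin(πx/2.8703) e^{1.962t} (exponential growth at rate −λ₁ ≈ 1.962).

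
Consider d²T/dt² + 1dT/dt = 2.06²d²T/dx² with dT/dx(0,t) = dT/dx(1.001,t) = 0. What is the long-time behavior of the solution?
As t → ∞, T → constant (steady state). Damping (γ=1) dissipates the nonconstant modes; with Neumann BCs the spatial average obeys M''+γM'=0 and tends to a finite limit.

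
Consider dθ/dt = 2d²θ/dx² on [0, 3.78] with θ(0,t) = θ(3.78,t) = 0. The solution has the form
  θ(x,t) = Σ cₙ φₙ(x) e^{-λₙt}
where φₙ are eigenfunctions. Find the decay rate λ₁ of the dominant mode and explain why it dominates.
Eigenvalues: λₙ = 2n²π²/3.78².
First three modes:
  n=1: λ₁ = 2π²/3.78² ≈ 1.381
  n=2: λ₂ = 8π²/3.78² ≈ 5.526 (4× faster decay)
  n=3: λ₃ = 18π²/3.78² ≈ 12.433 (9× faster decay)
As t → ∞, higher modes decay exponentially faster. The n=1 mode dominates: θ ~ c₁ sin(πx/3.78) e^{-λ₁t}.
Decay rate: λ₁ = 2π²/3.78² ≈ 1.381.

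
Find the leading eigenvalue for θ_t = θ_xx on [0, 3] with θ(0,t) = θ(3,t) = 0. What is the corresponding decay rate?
Eigenvalues: λₙ = n²π²/3².
First three modes:
  n=1: λ₁ = π²/3² ≈ 1.097
  n=2: λ₂ = 4π²/3² ≈ 4.386 (4× faster decay)
  n=3: λ₃ = 9π²/3² ≈ 9.87 (9× faster decay)
As t → ∞, higher modes decay exponentially faster. The n=1 mode dominates: θ ~ c₁ sin(πx/3) e^{-λ₁t}.
Decay rate: λ₁ = π²/3² ≈ 1.097.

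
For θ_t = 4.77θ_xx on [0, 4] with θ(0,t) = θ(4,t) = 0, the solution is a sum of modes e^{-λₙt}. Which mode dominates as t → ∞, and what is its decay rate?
Eigenvalues: λₙ = 4.77n²π²/4².
First three modes:
  n=1: λ₁ = 4.77π²/4² ≈ 2.942
  n=2: λ₂ = 19.08π²/4² ≈ 11.77 (4× faster decay)
  n=3: λ₃ = 42.93π²/4² ≈ 26.481 (9× faster decay)
As t → ∞, higher modes decay exponentially faster. The n=1 mode dominates: θ ~ c₁ sin(πx/4) e^{-λ₁t}.
Decay rate: λ₁ = 4.77π²/4² ≈ 2.942.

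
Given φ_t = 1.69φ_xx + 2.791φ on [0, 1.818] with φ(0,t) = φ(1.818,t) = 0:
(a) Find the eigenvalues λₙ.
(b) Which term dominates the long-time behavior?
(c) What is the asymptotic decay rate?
Eigenvalues: λₙ = 1.69n²π²/1.818² - 2.791.
First three modes:
  n=1: λ₁ = 1.69π²/1.818² - 2.791 ≈ 2.256
  n=2: λ₂ = 6.76π²/1.818² - 2.791 ≈ 17.395
  n=3: λ₃ = 15.21π²/1.818² - 2.791 ≈ 42.628
Since 1.69π²/1.818² ≈ 5.047 > 2.791, all λₙ > 0.
The n=1 mode decays slowest → dominates as t → ∞.
Asymptotic: φ ~ c₁ sin(πx/1.818) e^{-λ₁t} with decay rate λ₁ ≈ 2.256.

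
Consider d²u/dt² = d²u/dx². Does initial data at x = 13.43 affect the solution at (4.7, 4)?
No. The domain of dependence is [0.7, 8.7], and 13.43 is outside this interval.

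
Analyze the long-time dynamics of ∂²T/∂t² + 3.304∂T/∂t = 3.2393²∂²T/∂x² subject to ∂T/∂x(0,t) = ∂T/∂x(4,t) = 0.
Long-time behavior: T → constant (steady state). Damping (γ=3.304) dissipates the nonconstant modes; with Neumann BCs the spatial average obeys M''+γM'=0 and tends to a finite limit.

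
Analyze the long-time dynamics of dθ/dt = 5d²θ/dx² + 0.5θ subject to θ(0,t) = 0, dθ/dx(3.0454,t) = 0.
Long-time behavior: θ → 0. Diffusion dominates reaction (r=0.5 < κπ²/(4L²)≈1.33); solution decays.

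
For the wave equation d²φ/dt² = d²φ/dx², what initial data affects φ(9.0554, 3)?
Domain of dependence: [6.0554, 12.0554]. Signals travel at speed 1, so data within |x - 9.0554| ≤ 1·3 = 3 can reach the point.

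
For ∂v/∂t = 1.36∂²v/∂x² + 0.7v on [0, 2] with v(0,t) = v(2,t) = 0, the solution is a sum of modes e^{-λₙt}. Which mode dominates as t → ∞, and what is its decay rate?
Eigenvalues: λₙ = 1.36n²π²/2² - 0.7.
First three modes:
  n=1: λ₁ = 1.36π²/2² - 0.7 ≈ 2.656
  n=2: λ₂ = 5.44π²/2² - 0.7 ≈ 12.723
  n=3: λ₃ = 12.24π²/2² - 0.7 ≈ 29.501
Since 1.36π²/2² ≈ 3.356 > 0.7, all λₙ > 0.
The n=1 mode decays slowest → dominates as t → ∞.
Asymptotic: v ~ c₁ sin(πx/2) e^{-λ₁t} with decay rate λ₁ ≈ 2.656.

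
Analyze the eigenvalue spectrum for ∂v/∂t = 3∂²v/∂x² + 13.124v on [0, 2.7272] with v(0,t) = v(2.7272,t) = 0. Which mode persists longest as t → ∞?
Eigenvalues: λₙ = 3n²π²/2.7272² - 13.124.
First three modes:
  n=1: λ₁ = 3π²/2.7272² - 13.124 ≈ -9.143
  n=2: λ₂ = 12π²/2.7272² - 13.124 ≈ 2.8
  n=3: λ₃ = 27π²/2.7272² - 13.124 ≈ 22.705
Since 3π²/2.7272² ≈ 3.981 < 13.124, λ₁ < 0.
The n=1 mode grows fastest (−λₙ is largest for n=1) → dominates.
Asymptotic: v ~ c₁ sin(πx/2.7272) e^{9.143t} (exponential growth at rate −λ₁ ≈ 9.143).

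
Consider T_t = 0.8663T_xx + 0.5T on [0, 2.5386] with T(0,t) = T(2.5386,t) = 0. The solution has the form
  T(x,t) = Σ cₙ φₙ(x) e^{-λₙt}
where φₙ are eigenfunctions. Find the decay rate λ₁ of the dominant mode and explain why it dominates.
Eigenvalues: λₙ = 0.8663n²π²/2.5386² - 0.5.
First three modes:
  n=1: λ₁ = 0.8663π²/2.5386² - 0.5 ≈ 0.827
  n=2: λ₂ = 3.4652π²/2.5386² - 0.5 ≈ 4.807
  n=3: λ₃ = 7.7967π²/2.5386² - 0.5 ≈ 11.44
Since 0.8663π²/2.5386² ≈ 1.327 > 0.5, all λₙ > 0.
The n=1 mode decays slowest → dominates as t → ∞.
Asymptotic: T ~ c₁ sin(πx/2.5386) e^{-λ₁t} with decay rate λ₁ ≈ 0.827.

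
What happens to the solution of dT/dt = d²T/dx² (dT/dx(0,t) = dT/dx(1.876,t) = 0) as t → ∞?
T → constant (steady state). Heat is conserved (no flux at boundaries); solution approaches the spatial average.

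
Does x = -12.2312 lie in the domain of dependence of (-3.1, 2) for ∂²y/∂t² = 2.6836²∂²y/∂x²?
No. The domain of dependence is [-8.4672, 2.2672], and -12.2312 is outside this interval.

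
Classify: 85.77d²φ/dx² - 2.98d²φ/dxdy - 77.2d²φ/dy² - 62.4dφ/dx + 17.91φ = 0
Hyperbolic (discriminant = 26494.6564).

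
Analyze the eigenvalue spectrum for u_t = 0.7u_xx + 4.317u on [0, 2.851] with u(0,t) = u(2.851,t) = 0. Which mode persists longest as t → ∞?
Eigenvalues: λₙ = 0.7n²π²/2.851² - 4.317.
First three modes:
  n=1: λ₁ = 0.7π²/2.851² - 4.317 ≈ -3.467
  n=2: λ₂ = 2.8π²/2.851² - 4.317 ≈ -0.917
  n=3: λ₃ = 6.3π²/2.851² - 4.317 ≈ 3.333
Since 0.7π²/2.851² ≈ 0.85 < 4.317, λ₁ < 0.
The n=1 mode grows fastest (−λₙ is largest for n=1) → dominates.
Asymptotic: u ~ c₁ sin(πx/2.851) e^{3.467t} (exponential growth at rate −λ₁ ≈ 3.467).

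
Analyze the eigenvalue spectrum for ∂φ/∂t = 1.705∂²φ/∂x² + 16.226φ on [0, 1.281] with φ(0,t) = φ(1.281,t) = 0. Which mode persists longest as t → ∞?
Eigenvalues: λₙ = 1.705n²π²/1.281² - 16.226.
First three modes:
  n=1: λ₁ = 1.705π²/1.281² - 16.226 ≈ -5.971
  n=2: λ₂ = 6.82π²/1.281² - 16.226 ≈ 24.793
  n=3: λ₃ = 15.345π²/1.281² - 16.226 ≈ 76.067
Since 1.705π²/1.281² ≈ 10.255 < 16.226, λ₁ < 0.
The n=1 mode grows fastest (−λₙ is largest for n=1) → dominates.
Asymptotic: φ ~ c₁ sin(πx/1.281) e^{5.971t} (exponential growth at rate −λ₁ ≈ 5.971).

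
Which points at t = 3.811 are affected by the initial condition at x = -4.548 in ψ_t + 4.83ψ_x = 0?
At x = 13.85913. The characteristic carries data from (-4.548, 0) to (13.85913, 3.811).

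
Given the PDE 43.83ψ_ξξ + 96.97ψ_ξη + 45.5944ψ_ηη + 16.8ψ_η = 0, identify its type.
The second-order coefficients are A = 43.83, B = 96.97, C = 45.5944. Since B² - 4AC = 1409.570692 > 0, this is a hyperbolic PDE.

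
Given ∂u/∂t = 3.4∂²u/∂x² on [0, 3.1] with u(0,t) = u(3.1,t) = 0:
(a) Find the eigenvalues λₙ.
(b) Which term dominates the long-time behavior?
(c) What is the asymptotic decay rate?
Eigenvalues: λₙ = 3.4n²π²/3.1².
First three modes:
  n=1: λ₁ = 3.4π²/3.1² ≈ 3.492
  n=2: λ₂ = 13.6π²/3.1² ≈ 13.967 (4× faster decay)
  n=3: λ₃ = 30.6π²/3.1² ≈ 31.427 (9× faster decay)
As t → ∞, higher modes decay exponentially faster. The n=1 mode dominates: u ~ c₁ sin(πx/3.1) e^{-λ₁t}.
Decay rate: λ₁ = 3.4π²/3.1² ≈ 3.492.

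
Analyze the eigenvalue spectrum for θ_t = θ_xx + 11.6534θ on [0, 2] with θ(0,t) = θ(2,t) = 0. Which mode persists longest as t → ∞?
Eigenvalues: λₙ = n²π²/2² - 11.6534.
First three modes:
  n=1: λ₁ = π²/2² - 11.6534 ≈ -9.186
  n=2: λ₂ = 4π²/2² - 11.6534 ≈ -1.784
  n=3: λ₃ = 9π²/2² - 11.6534 ≈ 10.553
Since π²/2² ≈ 2.467 < 11.6534, λ₁ < 0.
The n=1 mode grows fastest (−λₙ is largest for n=1) → dominates.
Asymptotic: θ ~ c₁ sin(πx/2) e^{9.186t} (exponential growth at rate −λ₁ ≈ 9.186).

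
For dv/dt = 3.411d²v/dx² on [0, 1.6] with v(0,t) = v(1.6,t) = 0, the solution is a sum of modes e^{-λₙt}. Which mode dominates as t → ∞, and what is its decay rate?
Eigenvalues: λₙ = 3.411n²π²/1.6².
First three modes:
  n=1: λ₁ = 3.411π²/1.6² ≈ 13.15
  n=2: λ₂ = 13.644π²/1.6² ≈ 52.602 (4× faster decay)
  n=3: λ₃ = 30.699π²/1.6² ≈ 118.354 (9× faster decay)
As t → ∞, higher modes decay exponentially faster. The n=1 mode dominates: v ~ c₁ sin(πx/1.6) e^{-λ₁t}.
Decay rate: λ₁ = 3.411π²/1.6² ≈ 13.15.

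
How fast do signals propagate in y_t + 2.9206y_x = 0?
Speed = 2.9206. Information travels along x - 2.9206t = const (rightward).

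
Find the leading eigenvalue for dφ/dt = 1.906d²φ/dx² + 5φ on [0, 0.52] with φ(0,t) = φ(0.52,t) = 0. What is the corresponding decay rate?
Eigenvalues: λₙ = 1.906n²π²/0.52² - 5.
First three modes:
  n=1: λ₁ = 1.906π²/0.52² - 5 ≈ 64.569
  n=2: λ₂ = 7.624π²/0.52² - 5 ≈ 273.276
  n=3: λ₃ = 17.154π²/0.52² - 5 ≈ 621.121
Since 1.906π²/0.52² ≈ 69.569 > 5, all λₙ > 0.
The n=1 mode decays slowest → dominates as t → ∞.
Asymptotic: φ ~ c₁ sin(πx/0.52) e^{-λ₁t} with decay rate λ₁ ≈ 64.569.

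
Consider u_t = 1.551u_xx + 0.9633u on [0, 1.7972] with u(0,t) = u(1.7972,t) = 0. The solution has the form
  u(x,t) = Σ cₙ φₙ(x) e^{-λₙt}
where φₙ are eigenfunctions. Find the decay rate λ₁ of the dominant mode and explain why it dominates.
Eigenvalues: λₙ = 1.551n²π²/1.7972² - 0.9633.
First three modes:
  n=1: λ₁ = 1.551π²/1.7972² - 0.9633 ≈ 3.776
  n=2: λ₂ = 6.204π²/1.7972² - 0.9633 ≈ 17.994
  n=3: λ₃ = 13.959π²/1.7972² - 0.9633 ≈ 41.691
Since 1.551π²/1.7972² ≈ 4.739 > 0.9633, all λₙ > 0.
The n=1 mode decays slowest → dominates as t → ∞.
Asymptotic: u ~ c₁ sin(πx/1.7972) e^{-λ₁t} with decay rate λ₁ ≈ 3.776.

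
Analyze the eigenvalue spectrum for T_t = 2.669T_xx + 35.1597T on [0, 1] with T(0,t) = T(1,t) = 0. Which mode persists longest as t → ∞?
Eigenvalues: λₙ = 2.669n²π²/1² - 35.1597.
First three modes:
  n=1: λ₁ = 2.669π² - 35.1597 ≈ -8.818
  n=2: λ₂ = 10.676π² - 35.1597 ≈ 70.208
  n=3: λ₃ = 24.021π² - 35.1597 ≈ 201.918
Since 2.669π² ≈ 26.342 < 35.1597, λ₁ < 0.
The n=1 mode grows fastest (−λₙ is largest for n=1) → dominates.
Asymptotic: T ~ c₁ sin(πx/1) e^{8.818t} (exponential growth at rate −λ₁ ≈ 8.818).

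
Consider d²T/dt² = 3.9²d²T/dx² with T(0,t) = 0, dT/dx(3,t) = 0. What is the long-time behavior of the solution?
As t → ∞, T oscillates (no decay). Energy is conserved; the solution oscillates indefinitely as standing waves.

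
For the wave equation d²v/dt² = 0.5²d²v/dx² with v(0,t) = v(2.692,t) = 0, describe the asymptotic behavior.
v oscillates (no decay). Energy is conserved; the solution oscillates indefinitely as standing waves.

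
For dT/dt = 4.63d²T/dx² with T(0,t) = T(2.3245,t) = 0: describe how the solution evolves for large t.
T → 0. Heat diffuses out through both boundaries.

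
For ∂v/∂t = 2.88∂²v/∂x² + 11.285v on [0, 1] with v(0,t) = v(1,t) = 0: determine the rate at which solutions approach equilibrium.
Eigenvalues: λₙ = 2.88n²π²/1² - 11.285.
First three modes:
  n=1: λ₁ = 2.88π² - 11.285 ≈ 17.139
  n=2: λ₂ = 11.52π² - 11.285 ≈ 102.413
  n=3: λ₃ = 25.92π² - 11.285 ≈ 244.535
Since 2.88π² ≈ 28.424 > 11.285, all λₙ > 0.
The n=1 mode decays slowest → dominates as t → ∞.
Asymptotic: v ~ c₁ sin(πx/1) e^{-λ₁t} with decay rate λ₁ ≈ 17.139.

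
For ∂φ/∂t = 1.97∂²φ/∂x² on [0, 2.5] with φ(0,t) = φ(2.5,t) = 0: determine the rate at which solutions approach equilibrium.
Eigenvalues: λₙ = 1.97n²π²/2.5².
First three modes:
  n=1: λ₁ = 1.97π²/2.5² ≈ 3.111
  n=2: λ₂ = 7.88π²/2.5² ≈ 12.444 (4× faster decay)
  n=3: λ₃ = 17.73π²/2.5² ≈ 27.998 (9× faster decay)
As t → ∞, higher modes decay exponentially faster. The n=1 mode dominates: φ ~ c₁ sin(πx/2.5) e^{-λ₁t}.
Decay rate: λ₁ = 1.97π²/2.5² ≈ 3.111.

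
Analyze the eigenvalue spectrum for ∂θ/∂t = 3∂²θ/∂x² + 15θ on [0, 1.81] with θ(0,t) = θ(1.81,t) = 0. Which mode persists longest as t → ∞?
Eigenvalues: λₙ = 3n²π²/1.81² - 15.
First three modes:
  n=1: λ₁ = 3π²/1.81² - 15 ≈ -5.962
  n=2: λ₂ = 12π²/1.81² - 15 ≈ 21.151
  n=3: λ₃ = 27π²/1.81² - 15 ≈ 66.34
Since 3π²/1.81² ≈ 9.038 < 15, λ₁ < 0.
The n=1 mode grows fastest (−λₙ is largest for n=1) → dominates.
Asymptotic: θ ~ c₁ sin(πx/1.81) e^{5.962t} (exponential growth at rate −λ₁ ≈ 5.962).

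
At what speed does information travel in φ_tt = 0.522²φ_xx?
Speed = 0.522. Information travels along characteristics x = x₀ ± 0.522t.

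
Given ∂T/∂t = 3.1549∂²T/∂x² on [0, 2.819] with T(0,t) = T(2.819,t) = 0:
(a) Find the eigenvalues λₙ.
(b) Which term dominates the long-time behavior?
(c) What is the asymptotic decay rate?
Eigenvalues: λₙ = 3.1549n²π²/2.819².
First three modes:
  n=1: λ₁ = 3.1549π²/2.819² ≈ 3.918
  n=2: λ₂ = 12.6196π²/2.819² ≈ 15.673 (4× faster decay)
  n=3: λ₃ = 28.3941π²/2.819² ≈ 35.264 (9× faster decay)
As t → ∞, higher modes decay exponentially faster. The n=1 mode dominates: T ~ c₁ sin(πx/2.819) e^{-λ₁t}.
Decay rate: λ₁ = 3.1549π²/2.819² ≈ 3.918.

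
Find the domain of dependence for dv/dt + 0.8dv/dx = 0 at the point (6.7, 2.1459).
A single point: x = 4.98328. The characteristic through (6.7, 2.1459) is x - 0.8t = const, so x = 6.7 - 0.8·2.1459 = 4.98328.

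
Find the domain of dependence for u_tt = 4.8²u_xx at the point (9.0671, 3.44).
Domain of dependence: [-7.4449, 25.5791]. Signals travel at speed 4.8, so data within |x - 9.0671| ≤ 4.8·3.44 = 16.512 can reach the point.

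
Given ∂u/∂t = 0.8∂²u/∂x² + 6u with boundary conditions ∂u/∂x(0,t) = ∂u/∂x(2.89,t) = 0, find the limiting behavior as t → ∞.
u grows unboundedly. With Neumann BCs the constant mode has diffusion eigenvalue 0, so any r > 0 makes it grow like e^(6t); solution grows exponentially.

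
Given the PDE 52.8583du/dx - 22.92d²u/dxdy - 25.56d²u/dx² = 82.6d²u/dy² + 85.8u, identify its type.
Rewriting in standard form: -25.56d²u/dx² - 22.92d²u/dxdy - 82.6d²u/dy² + 52.8583du/dx - 85.8u = 0. The second-order coefficients are A = -25.56, B = -22.92, C = -82.6. Since B² - 4AC = -7919.6976 < 0, this is an elliptic PDE.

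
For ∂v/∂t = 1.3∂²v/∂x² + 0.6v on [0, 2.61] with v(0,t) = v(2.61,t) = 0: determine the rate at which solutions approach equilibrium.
Eigenvalues: λₙ = 1.3n²π²/2.61² - 0.6.
First three modes:
  n=1: λ₁ = 1.3π²/2.61² - 0.6 ≈ 1.283
  n=2: λ₂ = 5.2π²/2.61² - 0.6 ≈ 6.934
  n=3: λ₃ = 11.7π²/2.61² - 0.6 ≈ 16.351
Since 1.3π²/2.61² ≈ 1.883 > 0.6, all λₙ > 0.
The n=1 mode decays slowest → dominates as t → ∞.
Asymptotic: v ~ c₁ sin(πx/2.61) e^{-λ₁t} with decay rate λ₁ ≈ 1.283.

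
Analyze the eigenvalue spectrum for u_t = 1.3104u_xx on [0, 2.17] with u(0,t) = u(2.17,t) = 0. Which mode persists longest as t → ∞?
Eigenvalues: λₙ = 1.3104n²π²/2.17².
First three modes:
  n=1: λ₁ = 1.3104π²/2.17² ≈ 2.747
  n=2: λ₂ = 5.2416π²/2.17² ≈ 10.986 (4× faster decay)
  n=3: λ₃ = 11.7936π²/2.17² ≈ 24.719 (9× faster decay)
As t → ∞, higher modes decay exponentially faster. The n=1 mode dominates: u ~ c₁ sin(πx/2.17) e^{-λ₁t}.
Decay rate: λ₁ = 1.3104π²/2.17² ≈ 2.747.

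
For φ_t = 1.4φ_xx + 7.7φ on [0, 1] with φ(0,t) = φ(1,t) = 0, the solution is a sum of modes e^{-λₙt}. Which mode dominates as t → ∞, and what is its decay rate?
Eigenvalues: λₙ = 1.4n²π²/1² - 7.7.
First three modes:
  n=1: λ₁ = 1.4π² - 7.7 ≈ 6.117
  n=2: λ₂ = 5.6π² - 7.7 ≈ 47.57
  n=3: λ₃ = 12.6π² - 7.7 ≈ 116.657
Since 1.4π² ≈ 13.817 > 7.7, all λₙ > 0.
The n=1 mode decays slowest → dominates as t → ∞.
Asymptotic: φ ~ c₁ sin(πx/1) e^{-λ₁t} with decay rate λ₁ ≈ 6.117.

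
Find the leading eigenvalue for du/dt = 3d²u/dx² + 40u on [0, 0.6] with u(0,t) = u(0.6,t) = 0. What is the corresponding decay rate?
Eigenvalues: λₙ = 3n²π²/0.6² - 40.
First three modes:
  n=1: λ₁ = 3π²/0.6² - 40 ≈ 42.247
  n=2: λ₂ = 12π²/0.6² - 40 ≈ 288.987
  n=3: λ₃ = 27π²/0.6² - 40 ≈ 700.22
Since 3π²/0.6² ≈ 82.247 > 40, all λₙ > 0.
The n=1 mode decays slowest → dominates as t → ∞.
Asymptotic: u ~ c₁ sin(πx/0.6) e^{-λ₁t} with decay rate λ₁ ≈ 42.247.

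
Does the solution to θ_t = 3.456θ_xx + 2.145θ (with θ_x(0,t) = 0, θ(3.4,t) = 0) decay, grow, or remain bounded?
θ grows unboundedly. Reaction dominates diffusion (r=2.145 > κπ²/(4L²)≈0.74); solution grows exponentially.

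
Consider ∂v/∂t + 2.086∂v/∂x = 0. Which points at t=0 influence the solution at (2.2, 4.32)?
A single point: x = -6.81152. The characteristic through (2.2, 4.32) is x - 2.086t = const, so x = 2.2 - 2.086·4.32 = -6.81152.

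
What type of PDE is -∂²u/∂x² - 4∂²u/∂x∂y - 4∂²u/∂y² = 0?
With A = -1, B = -4, C = -4, the discriminant is 0. This is a parabolic PDE.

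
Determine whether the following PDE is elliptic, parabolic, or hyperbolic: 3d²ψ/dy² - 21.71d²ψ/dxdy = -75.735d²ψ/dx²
Rewriting in standard form: 75.735d²ψ/dx² - 21.71d²ψ/dxdy + 3d²ψ/dy² = 0. Coefficients: A = 75.735, B = -21.71, C = 3. B² - 4AC = -437.4959, which is negative, so the equation is elliptic.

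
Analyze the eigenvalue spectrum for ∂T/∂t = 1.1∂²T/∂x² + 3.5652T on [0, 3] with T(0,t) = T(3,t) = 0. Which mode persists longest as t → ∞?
Eigenvalues: λₙ = 1.1n²π²/3² - 3.5652.
First three modes:
  n=1: λ₁ = 1.1π²/3² - 3.5652 ≈ -2.359
  n=2: λ₂ = 4.4π²/3² - 3.5652 ≈ 1.26
  n=3: λ₃ = 9.9π²/3² - 3.5652 ≈ 7.291
Since 1.1π²/3² ≈ 1.206 < 3.5652, λ₁ < 0.
The n=1 mode grows fastest (−λₙ is largest for n=1) → dominates.
Asymptotic: T ~ c₁ sin(πx/3) e^{2.359t} (exponential growth at rate −λ₁ ≈ 2.359).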